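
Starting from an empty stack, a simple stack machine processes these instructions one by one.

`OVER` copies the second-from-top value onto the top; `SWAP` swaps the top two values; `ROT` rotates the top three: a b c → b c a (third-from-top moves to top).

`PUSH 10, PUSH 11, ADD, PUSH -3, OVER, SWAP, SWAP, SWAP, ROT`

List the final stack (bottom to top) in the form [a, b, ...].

PUSH 10  10
PUSH 11  10 11
ADD      21
PUSH -3  21 -3
OVER     21 -3 21
SWAP     21 21 -3
SWAP     21 -3 21
SWAP     21 21 -3
ROT      21 -3 21

[21, -3, 21]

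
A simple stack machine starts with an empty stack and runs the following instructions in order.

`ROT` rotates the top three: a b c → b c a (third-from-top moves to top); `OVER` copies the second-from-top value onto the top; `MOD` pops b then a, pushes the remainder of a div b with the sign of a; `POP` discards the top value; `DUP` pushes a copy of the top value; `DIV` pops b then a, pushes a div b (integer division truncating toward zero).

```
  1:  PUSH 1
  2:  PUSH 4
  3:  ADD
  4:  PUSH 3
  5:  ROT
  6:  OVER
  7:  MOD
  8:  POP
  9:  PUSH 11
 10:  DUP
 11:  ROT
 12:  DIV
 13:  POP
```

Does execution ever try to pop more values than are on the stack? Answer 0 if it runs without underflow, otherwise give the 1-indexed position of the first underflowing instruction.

PUSH 1 → 1
PUSH 4 → 1 4
ADD    → 5
PUSH 3 → 5 3
ROT  — needs 3 operands, stack has 2 → underflow

5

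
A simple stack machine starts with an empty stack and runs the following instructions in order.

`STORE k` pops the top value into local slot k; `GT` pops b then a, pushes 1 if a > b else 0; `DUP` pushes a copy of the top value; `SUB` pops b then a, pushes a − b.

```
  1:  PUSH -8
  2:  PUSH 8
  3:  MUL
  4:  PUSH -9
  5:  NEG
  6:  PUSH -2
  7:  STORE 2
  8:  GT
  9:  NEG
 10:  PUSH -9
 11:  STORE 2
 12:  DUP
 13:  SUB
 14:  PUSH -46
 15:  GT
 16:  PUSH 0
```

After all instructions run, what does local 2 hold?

-9

PUSH -8  → -8
PUSH 8   → -8 8
MUL      → -64
PUSH -9  → -64 -9
NEG      → -64 9
PUSH -2  → -64 9 -2
STORE 2  → -64 9
GT       → 0
NEG      → 0
PUSH -9  → 0 -9
STORE 2  → 0
DUP      → 0 0
SUB      → 0
PUSH -46 → 0 -46
GT       → 1
PUSH 0   → 1 0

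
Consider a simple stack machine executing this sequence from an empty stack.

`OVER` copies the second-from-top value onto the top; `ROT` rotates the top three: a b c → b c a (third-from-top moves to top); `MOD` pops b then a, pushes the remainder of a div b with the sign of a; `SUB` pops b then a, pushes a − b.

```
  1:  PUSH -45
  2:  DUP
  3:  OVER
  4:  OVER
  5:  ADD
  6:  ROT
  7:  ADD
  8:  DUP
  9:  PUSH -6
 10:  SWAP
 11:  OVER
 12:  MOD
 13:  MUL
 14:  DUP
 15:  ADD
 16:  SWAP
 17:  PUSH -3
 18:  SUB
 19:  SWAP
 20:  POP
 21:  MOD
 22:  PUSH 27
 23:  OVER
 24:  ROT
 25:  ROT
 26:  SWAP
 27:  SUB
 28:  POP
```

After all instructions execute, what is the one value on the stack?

PUSH -45 : [-45]
DUP      : [-45, -45]
OVER     : [-45, -45, -45]
OVER     : [-45, -45, -45, -45]
ADD      : [-45, -45, -90]
ROT      : [-45, -90, -45]
ADD      : [-45, -135]
DUP      : [-45, -135, -135]
PUSH -6  : [-45, -135, -135, -6]
SWAP     : [-45, -135, -6, -135]
OVER     : [-45, -135, -6, -135, -6]
MOD      : [-45, -135, -6, -3]
MUL      : [-45, -135, 18]
DUP      : [-45, -135, 18, 18]
ADD      : [-45, -135, 36]
SWAP     : [-45, 36, -135]
PUSH -3  : [-45, 36, -135, -3]
SUB      : [-45, 36, -132]
SWAP     : [-45, -132, 36]
POP      : [-45, -132]
MOD      : [-45]
PUSH 27  : [-45, 27]
OVER     : [-45, 27, -45]
ROT      : [27, -45, -45]
ROT      : [-45, -45, 27]
SWAP     : [-45, 27, -45]
SUB      : [-45, 72]
POP      : [-45]

-45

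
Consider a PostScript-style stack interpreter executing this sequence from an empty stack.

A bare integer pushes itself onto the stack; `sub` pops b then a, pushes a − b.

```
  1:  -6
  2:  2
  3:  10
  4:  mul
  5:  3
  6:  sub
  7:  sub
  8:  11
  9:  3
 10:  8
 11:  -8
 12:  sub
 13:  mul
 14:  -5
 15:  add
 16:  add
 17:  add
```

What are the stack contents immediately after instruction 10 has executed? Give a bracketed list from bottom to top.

[-23, 11, 3, 8]

-6  → -6
2   → -6 2
10  → -6 2 10
mul → -6 20
3   → -6 20 3
sub → -6 17
sub → -23
11  → -23 11
3   → -23 11 3
8   → -23 11 3 8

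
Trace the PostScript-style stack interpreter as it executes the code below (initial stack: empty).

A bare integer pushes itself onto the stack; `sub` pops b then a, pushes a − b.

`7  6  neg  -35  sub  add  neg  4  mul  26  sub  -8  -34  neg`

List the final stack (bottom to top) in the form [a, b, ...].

7   → [7]
6   → [7, 6]
neg → [7, -6]
-35 → [7, -6, -35]
sub → [7, 29]
add → [36]
neg → [-36]
4   → [-36, 4]
mul → [-144]
26  → [-144, 26]
sub → [-170]
-8  → [-170, -8]
-34 → [-170, -8, -34]
neg → [-170, -8, 34]

[-170, -8, 34]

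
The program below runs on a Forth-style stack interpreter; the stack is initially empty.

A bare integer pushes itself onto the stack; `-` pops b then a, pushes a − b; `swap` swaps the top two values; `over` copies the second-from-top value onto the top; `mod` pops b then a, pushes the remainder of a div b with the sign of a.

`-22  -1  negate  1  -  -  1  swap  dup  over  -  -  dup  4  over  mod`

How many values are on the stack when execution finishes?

4

-22     -22
-1      -22 -1
negate  -22 1
1       -22 1 1
-       -22 0
-       -22
1       -22 1
swap    1 -22
dup     1 -22 -22
over    1 -22 -22 -22
-       1 -22 0
-       1 -22
dup     1 -22 -22
4       1 -22 -22 4
over    1 -22 -22 4 -22
mod     1 -22 -22 4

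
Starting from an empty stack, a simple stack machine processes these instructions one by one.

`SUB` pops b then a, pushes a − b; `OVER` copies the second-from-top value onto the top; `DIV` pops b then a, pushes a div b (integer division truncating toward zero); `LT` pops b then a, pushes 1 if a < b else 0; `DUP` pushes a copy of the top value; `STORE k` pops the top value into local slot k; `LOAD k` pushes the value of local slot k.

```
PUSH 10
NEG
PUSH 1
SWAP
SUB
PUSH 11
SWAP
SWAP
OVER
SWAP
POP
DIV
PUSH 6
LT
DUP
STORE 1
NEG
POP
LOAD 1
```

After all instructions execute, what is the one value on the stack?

PUSH 10 : [10]
NEG     : [-10]
PUSH 1  : [-10, 1]
SWAP    : [1, -10]
SUB     : [11]
PUSH 11 : [11, 11]
SWAP    : [11, 11]
SWAP    : [11, 11]
OVER    : [11, 11, 11]
SWAP    : [11, 11, 11]
POP     : [11, 11]
DIV     : [1]
PUSH 6  : [1, 6]
LT      : [1]
DUP     : [1, 1]
STORE 1 : [1]
NEG     : [-1]
POP     : []
LOAD 1  : [1]

1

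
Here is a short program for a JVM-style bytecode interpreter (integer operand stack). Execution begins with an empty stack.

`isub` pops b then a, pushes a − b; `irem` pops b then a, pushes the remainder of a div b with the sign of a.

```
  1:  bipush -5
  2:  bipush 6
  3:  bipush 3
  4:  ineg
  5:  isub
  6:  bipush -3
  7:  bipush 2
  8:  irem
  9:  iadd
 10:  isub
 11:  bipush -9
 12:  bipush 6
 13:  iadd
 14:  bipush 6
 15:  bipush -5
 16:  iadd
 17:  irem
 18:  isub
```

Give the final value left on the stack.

bipush -5  [-5]
bipush 6   [-5, 6]
bipush 3   [-5, 6, 3]
ineg       [-5, 6, -3]
isub       [-5, 9]
bipush -3  [-5, 9, -3]
bipush 2   [-5, 9, -3, 2]
irem       [-5, 9, -1]
iadd       [-5, 8]
isub       [-13]
bipush -9  [-13, -9]
bipush 6   [-13, -9, 6]
iadd       [-13, -3]
bipush 6   [-13, -3, 6]
bipush -5  [-13, -3, 6, -5]
iadd       [-13, -3, 1]
irem       [-13, 0]
isub       [-13]

-13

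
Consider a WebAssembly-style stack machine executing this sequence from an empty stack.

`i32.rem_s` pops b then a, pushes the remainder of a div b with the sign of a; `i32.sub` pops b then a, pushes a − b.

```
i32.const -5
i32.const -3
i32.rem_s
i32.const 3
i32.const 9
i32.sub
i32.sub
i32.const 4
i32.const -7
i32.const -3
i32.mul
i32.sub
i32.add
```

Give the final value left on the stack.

-13

i32.const -5 : [-5]
i32.const -3 : [-5, -3]
i32.rem_s    : [-2]
i32.const 3  : [-2, 3]
i32.const 9  : [-2, 3, 9]
i32.sub      : [-2, -6]
i32.sub      : [4]
i32.const 4  : [4, 4]
i32.const -7 : [4, 4, -7]
i32.const -3 : [4, 4, -7, -3]
i32.mul      : [4, 4, 21]
i32.sub      : [4, -17]
i32.add      : [-13]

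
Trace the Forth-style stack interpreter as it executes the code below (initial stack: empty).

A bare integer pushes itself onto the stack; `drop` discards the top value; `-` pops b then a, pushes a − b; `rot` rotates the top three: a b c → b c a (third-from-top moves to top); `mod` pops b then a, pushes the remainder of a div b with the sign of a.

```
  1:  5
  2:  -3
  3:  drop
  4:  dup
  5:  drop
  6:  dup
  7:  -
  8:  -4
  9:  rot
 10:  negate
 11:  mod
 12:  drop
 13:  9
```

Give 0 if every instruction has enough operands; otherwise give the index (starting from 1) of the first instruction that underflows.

5    -> [5]
-3   -> [5, -3]
drop -> [5]
dup  -> [5, 5]
drop -> [5]
dup  -> [5, 5]
-    -> [0]
-4   -> [0, -4]
rot  — needs 3 operands, stack has 2 → underflow

9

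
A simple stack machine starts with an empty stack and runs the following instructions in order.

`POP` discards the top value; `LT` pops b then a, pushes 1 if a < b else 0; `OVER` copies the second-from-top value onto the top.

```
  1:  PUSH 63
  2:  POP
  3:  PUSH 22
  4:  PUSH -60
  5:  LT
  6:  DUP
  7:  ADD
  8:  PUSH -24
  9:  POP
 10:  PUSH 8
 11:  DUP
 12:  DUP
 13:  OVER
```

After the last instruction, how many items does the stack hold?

5

PUSH 63  → [63]
POP      → []
PUSH 22  → [22]
PUSH -60 → [22, -60]
LT       → [0]
DUP      → [0, 0]
ADD      → [0]
PUSH -24 → [0, -24]
POP      → [0]
PUSH 8   → [0, 8]
DUP      → [0, 8, 8]
DUP      → [0, 8, 8, 8]
OVER     → [0, 8, 8, 8, 8]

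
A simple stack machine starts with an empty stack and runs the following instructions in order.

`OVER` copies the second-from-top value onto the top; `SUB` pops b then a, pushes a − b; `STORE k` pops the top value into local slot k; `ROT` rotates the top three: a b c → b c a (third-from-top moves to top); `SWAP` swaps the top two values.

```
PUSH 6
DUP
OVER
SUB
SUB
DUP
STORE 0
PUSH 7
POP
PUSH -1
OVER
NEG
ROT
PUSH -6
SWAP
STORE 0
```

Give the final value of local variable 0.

6

PUSH 6  : [6]
DUP     : [6, 6]
OVER    : [6, 6, 6]
SUB     : [6, 0]
SUB     : [6]
DUP     : [6, 6]
STORE 0 : [6]
PUSH 7  : [6, 7]
POP     : [6]
PUSH -1 : [6, -1]
OVER    : [6, -1, 6]
NEG     : [6, -1, -6]
ROT     : [-1, -6, 6]
PUSH -6 : [-1, -6, 6, -6]
SWAP    : [-1, -6, -6, 6]
STORE 0 : [-1, -6, -6]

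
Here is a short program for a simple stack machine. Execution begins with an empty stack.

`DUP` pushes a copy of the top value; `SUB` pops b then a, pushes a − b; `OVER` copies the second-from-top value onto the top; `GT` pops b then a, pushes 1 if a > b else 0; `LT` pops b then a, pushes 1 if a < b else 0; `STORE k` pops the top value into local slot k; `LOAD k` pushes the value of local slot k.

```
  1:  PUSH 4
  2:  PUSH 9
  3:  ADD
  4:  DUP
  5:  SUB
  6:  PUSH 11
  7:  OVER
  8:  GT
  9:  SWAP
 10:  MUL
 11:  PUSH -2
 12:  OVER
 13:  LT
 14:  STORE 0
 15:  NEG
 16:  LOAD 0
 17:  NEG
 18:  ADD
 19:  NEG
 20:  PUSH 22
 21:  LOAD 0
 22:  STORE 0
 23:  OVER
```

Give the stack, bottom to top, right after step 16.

[0, 1]

PUSH 4  → [4]
PUSH 9  → [4, 9]
ADD     → [13]
DUP     → [13, 13]
SUB     → [0]
PUSH 11 → [0, 11]
OVER    → [0, 11, 0]
GT      → [0, 1]
SWAP    → [1, 0]
MUL     → [0]
PUSH -2 → [0, -2]
OVER    → [0, -2, 0]
LT      → [0, 1]
STORE 0 → [0]
NEG     → [0]
LOAD 0  → [0, 1]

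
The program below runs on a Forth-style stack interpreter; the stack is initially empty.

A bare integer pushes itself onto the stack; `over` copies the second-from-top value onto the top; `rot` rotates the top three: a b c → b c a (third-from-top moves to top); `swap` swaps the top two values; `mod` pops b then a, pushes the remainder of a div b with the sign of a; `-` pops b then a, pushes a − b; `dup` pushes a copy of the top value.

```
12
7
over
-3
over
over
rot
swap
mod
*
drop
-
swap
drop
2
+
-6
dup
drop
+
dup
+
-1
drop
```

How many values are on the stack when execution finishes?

12   : 12
7    : 12 7
over : 12 7 12
-3   : 12 7 12 -3
over : 12 7 12 -3 12
over : 12 7 12 -3 12 -3
rot  : 12 7 12 12 -3 -3
swap : 12 7 12 12 -3 -3
mod  : 12 7 12 12 0
*    : 12 7 12 0
drop : 12 7 12
-    : 12 -5
swap : -5 12
drop : -5
2    : -5 2
+    : -3
-6   : -3 -6
dup  : -3 -6 -6
drop : -3 -6
+    : -9
dup  : -9 -9
+    : -18
-1   : -18 -1
drop : -18

1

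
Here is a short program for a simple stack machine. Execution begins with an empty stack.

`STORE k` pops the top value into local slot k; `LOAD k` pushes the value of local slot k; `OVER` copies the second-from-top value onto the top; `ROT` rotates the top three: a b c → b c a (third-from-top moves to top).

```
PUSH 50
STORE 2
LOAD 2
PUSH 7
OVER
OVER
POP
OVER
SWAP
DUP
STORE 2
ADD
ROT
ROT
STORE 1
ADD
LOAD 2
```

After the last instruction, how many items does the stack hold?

2

PUSH 50 : 50
STORE 2 : (empty)
LOAD 2  : 50
PUSH 7  : 50 7
OVER    : 50 7 50
OVER    : 50 7 50 7
POP     : 50 7 50
OVER    : 50 7 50 7
SWAP    : 50 7 7 50
DUP     : 50 7 7 50 50
STORE 2 : 50 7 7 50
ADD     : 50 7 57
ROT     : 7 57 50
ROT     : 57 50 7
STORE 1 : 57 50
ADD     : 107
LOAD 2  : 107 50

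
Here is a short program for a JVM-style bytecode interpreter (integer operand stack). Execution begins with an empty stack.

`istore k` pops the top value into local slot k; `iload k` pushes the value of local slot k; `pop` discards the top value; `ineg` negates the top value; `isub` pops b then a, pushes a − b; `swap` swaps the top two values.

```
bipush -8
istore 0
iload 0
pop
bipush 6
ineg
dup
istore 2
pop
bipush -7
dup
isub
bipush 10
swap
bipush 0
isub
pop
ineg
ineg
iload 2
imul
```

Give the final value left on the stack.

-60

bipush -8 → [-8]
istore 0  → []
iload 0   → [-8]
pop       → []
bipush 6  → [6]
ineg      → [-6]
dup       → [-6, -6]
istore 2  → [-6]
pop       → []
bipush -7 → [-7]
dup       → [-7, -7]
isub      → [0]
bipush 10 → [0, 10]
swap      → [10, 0]
bipush 0  → [10, 0, 0]
isub      → [10, 0]
pop       → [10]
ineg      → [-10]
ineg      → [10]
iload 2   → [10, -6]
imul      → [-60]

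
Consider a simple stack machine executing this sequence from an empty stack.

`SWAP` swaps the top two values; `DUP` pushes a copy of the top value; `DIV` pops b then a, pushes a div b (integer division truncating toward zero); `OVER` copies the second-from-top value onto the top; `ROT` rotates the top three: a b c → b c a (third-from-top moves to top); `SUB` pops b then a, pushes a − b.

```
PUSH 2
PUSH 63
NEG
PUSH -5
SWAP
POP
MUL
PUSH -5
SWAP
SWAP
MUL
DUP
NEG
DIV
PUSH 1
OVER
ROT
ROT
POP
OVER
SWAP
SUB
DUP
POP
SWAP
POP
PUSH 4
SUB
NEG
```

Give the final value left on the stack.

PUSH 2  → [2]
PUSH 63 → [2, 63]
NEG     → [2, -63]
PUSH -5 → [2, -63, -5]
SWAP    → [2, -5, -63]
POP     → [2, -5]
MUL     → [-10]
PUSH -5 → [-10, -5]
SWAP    → [-5, -10]
SWAP    → [-10, -5]
MUL     → [50]
DUP     → [50, 50]
NEG     → [50, -50]
DIV     → [-1]
PUSH 1  → [-1, 1]
OVER    → [-1, 1, -1]
ROT     → [1, -1, -1]
ROT     → [-1, -1, 1]
POP     → [-1, -1]
OVER    → [-1, -1, -1]
SWAP    → [-1, -1, -1]
SUB     → [-1, 0]
DUP     → [-1, 0, 0]
POP     → [-1, 0]
SWAP    → [0, -1]
POP     → [0]
PUSH 4  → [0, 4]
SUB     → [-4]
NEG     → [4]

4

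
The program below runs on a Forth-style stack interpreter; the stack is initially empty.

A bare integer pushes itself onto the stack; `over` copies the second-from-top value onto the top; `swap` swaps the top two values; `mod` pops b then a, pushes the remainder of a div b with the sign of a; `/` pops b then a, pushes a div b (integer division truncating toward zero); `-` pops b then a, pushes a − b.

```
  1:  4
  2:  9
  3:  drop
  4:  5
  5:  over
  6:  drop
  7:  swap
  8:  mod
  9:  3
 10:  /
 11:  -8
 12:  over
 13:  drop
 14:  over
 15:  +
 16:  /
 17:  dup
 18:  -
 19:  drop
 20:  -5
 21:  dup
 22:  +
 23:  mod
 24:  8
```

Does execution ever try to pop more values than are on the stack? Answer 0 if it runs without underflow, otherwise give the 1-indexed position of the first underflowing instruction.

4     4
9     4 9
drop  4
5     4 5
over  4 5 4
drop  4 5
swap  5 4
mod   1
3     1 3
/     0
-8    0 -8
over  0 -8 0
drop  0 -8
over  0 -8 0
+     0 -8
/     0
dup   0 0
-     0
drop  (empty)
-5    -5
dup   -5 -5
+     -10
mod  — needs 2 operands, stack has 1 → underflow

23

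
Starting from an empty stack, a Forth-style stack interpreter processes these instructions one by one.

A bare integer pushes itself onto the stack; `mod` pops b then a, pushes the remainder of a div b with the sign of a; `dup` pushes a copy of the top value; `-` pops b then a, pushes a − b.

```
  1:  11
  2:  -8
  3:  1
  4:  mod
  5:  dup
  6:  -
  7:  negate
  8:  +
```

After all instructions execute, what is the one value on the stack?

11     -> [11]
-8     -> [11, -8]
1      -> [11, -8, 1]
mod    -> [11, 0]
dup    -> [11, 0, 0]
-      -> [11, 0]
negate -> [11, 0]
+      -> [11]

11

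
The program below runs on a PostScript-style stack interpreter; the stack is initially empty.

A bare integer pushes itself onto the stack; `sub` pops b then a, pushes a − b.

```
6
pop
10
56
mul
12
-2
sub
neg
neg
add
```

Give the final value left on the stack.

6   : 6
pop : (empty)
10  : 10
56  : 10 56
mul : 560
12  : 560 12
-2  : 560 12 -2
sub : 560 14
neg : 560 -14
neg : 560 14
add : 574

574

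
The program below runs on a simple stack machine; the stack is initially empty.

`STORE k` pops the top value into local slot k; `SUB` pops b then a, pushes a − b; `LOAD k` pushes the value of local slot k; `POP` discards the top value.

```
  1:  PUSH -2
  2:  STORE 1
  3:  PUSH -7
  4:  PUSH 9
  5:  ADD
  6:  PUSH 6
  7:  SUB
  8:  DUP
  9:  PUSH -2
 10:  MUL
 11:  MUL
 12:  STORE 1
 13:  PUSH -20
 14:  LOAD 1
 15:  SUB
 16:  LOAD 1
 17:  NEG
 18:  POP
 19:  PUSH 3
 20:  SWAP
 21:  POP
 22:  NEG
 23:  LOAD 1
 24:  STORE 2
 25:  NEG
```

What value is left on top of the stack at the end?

3

PUSH -2  → -2
STORE 1  → (empty)
PUSH -7  → -7
PUSH 9   → -7 9
ADD      → 2
PUSH 6   → 2 6
SUB      → -4
DUP      → -4 -4
PUSH -2  → -4 -4 -2
MUL      → -4 8
MUL      → -32
STORE 1  → (empty)
PUSH -20 → -20
LOAD 1   → -20 -32
SUB      → 12
LOAD 1   → 12 -32
NEG      → 12 32
POP      → 12
PUSH 3   → 12 3
SWAP     → 3 12
POP      → 3
NEG      → -3
LOAD 1   → -3 -32
STORE 2  → -3
NEG      → 3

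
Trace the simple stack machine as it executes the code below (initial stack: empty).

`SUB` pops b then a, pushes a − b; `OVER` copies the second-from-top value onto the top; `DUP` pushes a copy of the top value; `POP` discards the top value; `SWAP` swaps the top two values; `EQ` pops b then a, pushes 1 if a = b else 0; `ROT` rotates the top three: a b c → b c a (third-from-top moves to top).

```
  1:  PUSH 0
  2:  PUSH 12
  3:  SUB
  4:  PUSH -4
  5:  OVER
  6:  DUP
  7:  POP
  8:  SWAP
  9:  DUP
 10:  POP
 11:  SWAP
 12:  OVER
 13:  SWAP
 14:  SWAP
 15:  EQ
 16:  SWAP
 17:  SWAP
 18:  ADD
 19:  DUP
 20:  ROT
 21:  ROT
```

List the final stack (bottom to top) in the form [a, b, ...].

PUSH 0  : [0]
PUSH 12 : [0, 12]
SUB     : [-12]
PUSH -4 : [-12, -4]
OVER    : [-12, -4, -12]
DUP     : [-12, -4, -12, -12]
POP     : [-12, -4, -12]
SWAP    : [-12, -12, -4]
DUP     : [-12, -12, -4, -4]
POP     : [-12, -12, -4]
SWAP    : [-12, -4, -12]
OVER    : [-12, -4, -12, -4]
SWAP    : [-12, -4, -4, -12]
SWAP    : [-12, -4, -12, -4]
EQ      : [-12, -4, 0]
SWAP    : [-12, 0, -4]
SWAP    : [-12, -4, 0]
ADD     : [-12, -4]
DUP     : [-12, -4, -4]
ROT     : [-4, -4, -12]
ROT     : [-4, -12, -4]

[-4, -12, -4]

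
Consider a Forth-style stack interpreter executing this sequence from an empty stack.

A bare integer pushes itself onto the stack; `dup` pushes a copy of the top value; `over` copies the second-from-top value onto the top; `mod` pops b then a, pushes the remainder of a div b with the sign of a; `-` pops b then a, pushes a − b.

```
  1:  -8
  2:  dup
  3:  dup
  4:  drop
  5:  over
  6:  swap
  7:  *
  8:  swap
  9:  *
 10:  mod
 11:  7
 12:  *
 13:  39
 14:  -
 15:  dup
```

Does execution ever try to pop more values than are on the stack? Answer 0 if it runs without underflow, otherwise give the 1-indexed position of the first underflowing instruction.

-8   → -8
dup  → -8 -8
dup  → -8 -8 -8
drop → -8 -8
over → -8 -8 -8
swap → -8 -8 -8
*    → -8 64
swap → 64 -8
*    → -512
mod  — needs 2 operands, stack has 1 → underflow

10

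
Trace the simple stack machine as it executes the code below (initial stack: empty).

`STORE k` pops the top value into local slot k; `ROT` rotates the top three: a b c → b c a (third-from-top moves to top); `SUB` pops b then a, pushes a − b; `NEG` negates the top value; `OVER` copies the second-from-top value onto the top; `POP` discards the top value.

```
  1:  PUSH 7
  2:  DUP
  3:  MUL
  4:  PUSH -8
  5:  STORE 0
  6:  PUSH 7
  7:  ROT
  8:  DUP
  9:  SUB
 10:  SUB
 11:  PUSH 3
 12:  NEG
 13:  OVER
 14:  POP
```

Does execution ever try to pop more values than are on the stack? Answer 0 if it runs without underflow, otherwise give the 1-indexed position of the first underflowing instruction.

7

PUSH 7   [7]
DUP      [7, 7]
MUL      [49]
PUSH -8  [49, -8]
STORE 0  [49]
PUSH 7   [49, 7]
ROT  — needs 3 operands, stack has 2 → underflow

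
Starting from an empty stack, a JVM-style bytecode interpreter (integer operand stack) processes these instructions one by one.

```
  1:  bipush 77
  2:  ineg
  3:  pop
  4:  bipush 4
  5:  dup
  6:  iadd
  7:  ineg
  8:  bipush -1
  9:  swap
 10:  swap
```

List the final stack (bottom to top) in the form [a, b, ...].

[-8, -1]

bipush 77 -> [77]
ineg      -> [-77]
pop       -> []
bipush 4  -> [4]
dup       -> [4, 4]
iadd      -> [8]
ineg      -> [-8]
bipush -1 -> [-8, -1]
swap      -> [-1, -8]
swap      -> [-8, -1]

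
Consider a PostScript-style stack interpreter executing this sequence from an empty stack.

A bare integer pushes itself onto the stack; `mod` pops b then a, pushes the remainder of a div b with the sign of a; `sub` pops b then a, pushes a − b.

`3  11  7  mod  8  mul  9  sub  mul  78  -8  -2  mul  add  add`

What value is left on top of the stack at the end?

163

3   → [3]
11  → [3, 11]
7   → [3, 11, 7]
mod → [3, 4]
8   → [3, 4, 8]
mul → [3, 32]
9   → [3, 32, 9]
sub → [3, 23]
mul → [69]
78  → [69, 78]
-8  → [69, 78, -8]
-2  → [69, 78, -8, -2]
mul → [69, 78, 16]
add → [69, 94]
add → [163]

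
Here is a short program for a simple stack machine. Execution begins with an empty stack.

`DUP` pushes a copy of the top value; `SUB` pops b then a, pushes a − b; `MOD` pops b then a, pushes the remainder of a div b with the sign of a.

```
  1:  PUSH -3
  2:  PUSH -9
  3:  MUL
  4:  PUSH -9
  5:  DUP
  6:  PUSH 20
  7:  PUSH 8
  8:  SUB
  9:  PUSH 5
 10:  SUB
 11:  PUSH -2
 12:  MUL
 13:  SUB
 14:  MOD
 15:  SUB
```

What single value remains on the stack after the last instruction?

PUSH -3 → [-3]
PUSH -9 → [-3, -9]
MUL     → [27]
PUSH -9 → [27, -9]
DUP     → [27, -9, -9]
PUSH 20 → [27, -9, -9, 20]
PUSH 8  → [27, -9, -9, 20, 8]
SUB     → [27, -9, -9, 12]
PUSH 5  → [27, -9, -9, 12, 5]
SUB     → [27, -9, -9, 7]
PUSH -2 → [27, -9, -9, 7, -2]
MUL     → [27, -9, -9, -14]
SUB     → [27, -9, 5]
MOD     → [27, -4]
SUB     → [31]

31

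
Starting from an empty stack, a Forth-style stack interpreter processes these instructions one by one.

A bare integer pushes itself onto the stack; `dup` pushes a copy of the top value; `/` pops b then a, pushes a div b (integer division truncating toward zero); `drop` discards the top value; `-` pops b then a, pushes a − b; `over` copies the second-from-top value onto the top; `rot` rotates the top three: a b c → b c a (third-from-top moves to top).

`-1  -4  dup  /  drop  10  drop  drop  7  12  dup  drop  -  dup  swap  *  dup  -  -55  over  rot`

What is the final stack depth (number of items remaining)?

-1    [-1]
-4    [-1, -4]
dup   [-1, -4, -4]
/     [-1, 1]
drop  [-1]
10    [-1, 10]
drop  [-1]
drop  []
7     [7]
12    [7, 12]
dup   [7, 12, 12]
drop  [7, 12]
-     [-5]
dup   [-5, -5]
swap  [-5, -5]
*     [25]
dup   [25, 25]
-     [0]
-55   [0, -55]
over  [0, -55, 0]
rot   [-55, 0, 0]

3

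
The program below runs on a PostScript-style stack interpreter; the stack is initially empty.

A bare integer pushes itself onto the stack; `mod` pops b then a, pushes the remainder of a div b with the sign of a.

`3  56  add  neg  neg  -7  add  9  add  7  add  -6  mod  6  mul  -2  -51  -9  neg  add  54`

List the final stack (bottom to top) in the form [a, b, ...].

3    [3]
56   [3, 56]
add  [59]
neg  [-59]
neg  [59]
-7   [59, -7]
add  [52]
9    [52, 9]
add  [61]
7    [61, 7]
add  [68]
-6   [68, -6]
mod  [2]
6    [2, 6]
mul  [12]
-2   [12, -2]
-51  [12, -2, -51]
-9   [12, -2, -51, -9]
neg  [12, -2, -51, 9]
add  [12, -2, -42]
54   [12, -2, -42, 54]

[12, -2, -42, 54]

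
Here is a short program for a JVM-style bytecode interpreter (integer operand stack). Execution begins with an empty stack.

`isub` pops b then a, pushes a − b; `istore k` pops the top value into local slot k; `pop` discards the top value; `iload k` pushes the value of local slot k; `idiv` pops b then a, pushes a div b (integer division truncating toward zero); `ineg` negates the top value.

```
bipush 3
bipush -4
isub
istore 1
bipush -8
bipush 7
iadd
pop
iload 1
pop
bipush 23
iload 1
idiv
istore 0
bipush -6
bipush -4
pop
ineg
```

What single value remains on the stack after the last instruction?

bipush 3   3
bipush -4  3 -4
isub       7
istore 1   (empty)
bipush -8  -8
bipush 7   -8 7
iadd       -1
pop        (empty)
iload 1    7
pop        (empty)
bipush 23  23
iload 1    23 7
idiv       3
istore 0   (empty)
bipush -6  -6
bipush -4  -6 -4
pop        -6
ineg       6

6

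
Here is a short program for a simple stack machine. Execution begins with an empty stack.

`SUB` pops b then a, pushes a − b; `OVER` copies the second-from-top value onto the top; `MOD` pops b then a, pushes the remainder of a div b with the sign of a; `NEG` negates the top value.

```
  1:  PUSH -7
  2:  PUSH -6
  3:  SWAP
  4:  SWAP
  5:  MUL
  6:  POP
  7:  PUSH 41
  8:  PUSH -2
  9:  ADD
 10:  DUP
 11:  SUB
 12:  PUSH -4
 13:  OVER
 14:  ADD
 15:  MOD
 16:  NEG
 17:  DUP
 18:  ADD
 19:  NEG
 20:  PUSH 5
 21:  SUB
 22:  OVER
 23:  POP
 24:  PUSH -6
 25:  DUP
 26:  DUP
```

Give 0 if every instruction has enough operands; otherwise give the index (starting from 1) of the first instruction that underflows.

PUSH -7 -> [-7]
PUSH -6 -> [-7, -6]
SWAP    -> [-6, -7]
SWAP    -> [-7, -6]
MUL     -> [42]
POP     -> []
PUSH 41 -> [41]
PUSH -2 -> [41, -2]
ADD     -> [39]
DUP     -> [39, 39]
SUB     -> [0]
PUSH -4 -> [0, -4]
OVER    -> [0, -4, 0]
ADD     -> [0, -4]
MOD     -> [0]
NEG     -> [0]
DUP     -> [0, 0]
ADD     -> [0]
NEG     -> [0]
PUSH 5  -> [0, 5]
SUB     -> [-5]
OVER  — needs 2 operands, stack has 1 → underflow

22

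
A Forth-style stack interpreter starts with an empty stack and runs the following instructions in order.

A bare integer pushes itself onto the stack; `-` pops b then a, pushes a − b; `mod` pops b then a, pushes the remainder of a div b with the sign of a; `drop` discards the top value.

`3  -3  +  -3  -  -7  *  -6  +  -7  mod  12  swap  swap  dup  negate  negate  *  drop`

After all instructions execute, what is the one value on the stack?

3       [3]
-3      [3, -3]
+       [0]
-3      [0, -3]
-       [3]
-7      [3, -7]
*       [-21]
-6      [-21, -6]
+       [-27]
-7      [-27, -7]
mod     [-6]
12      [-6, 12]
swap    [12, -6]
swap    [-6, 12]
dup     [-6, 12, 12]
negate  [-6, 12, -12]
negate  [-6, 12, 12]
*       [-6, 144]
drop    [-6]

-6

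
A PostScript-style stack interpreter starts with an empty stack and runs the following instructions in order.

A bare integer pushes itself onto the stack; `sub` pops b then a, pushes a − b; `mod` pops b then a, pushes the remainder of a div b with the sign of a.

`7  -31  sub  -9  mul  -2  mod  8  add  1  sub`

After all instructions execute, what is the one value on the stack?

7    7
-31  7 -31
sub  38
-9   38 -9
mul  -342
-2   -342 -2
mod  0
8    0 8
add  8
1    8 1
sub  7

7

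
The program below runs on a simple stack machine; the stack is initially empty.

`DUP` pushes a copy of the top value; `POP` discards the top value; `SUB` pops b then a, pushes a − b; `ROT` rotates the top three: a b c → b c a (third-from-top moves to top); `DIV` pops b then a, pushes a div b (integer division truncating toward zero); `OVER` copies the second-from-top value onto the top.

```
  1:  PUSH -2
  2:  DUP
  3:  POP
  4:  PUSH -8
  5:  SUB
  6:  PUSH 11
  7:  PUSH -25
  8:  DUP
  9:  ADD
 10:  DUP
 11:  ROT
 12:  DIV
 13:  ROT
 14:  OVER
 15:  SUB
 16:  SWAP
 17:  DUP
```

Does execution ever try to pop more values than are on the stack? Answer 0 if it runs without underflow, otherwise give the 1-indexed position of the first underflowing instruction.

0

PUSH -2   -2
DUP       -2 -2
POP       -2
PUSH -8   -2 -8
SUB       6
PUSH 11   6 11
PUSH -25  6 11 -25
DUP       6 11 -25 -25
ADD       6 11 -50
DUP       6 11 -50 -50
ROT       6 -50 -50 11
DIV       6 -50 -4
ROT       -50 -4 6
OVER      -50 -4 6 -4
SUB       -50 -4 10
SWAP      -50 10 -4
DUP       -50 10 -4 -4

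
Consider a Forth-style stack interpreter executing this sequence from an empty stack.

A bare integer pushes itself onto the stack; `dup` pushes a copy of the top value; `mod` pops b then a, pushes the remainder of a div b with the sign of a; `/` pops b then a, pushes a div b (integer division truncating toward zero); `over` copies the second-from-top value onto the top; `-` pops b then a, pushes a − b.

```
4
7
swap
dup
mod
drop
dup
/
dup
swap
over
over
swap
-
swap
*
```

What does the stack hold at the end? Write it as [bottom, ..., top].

[1, 0]

4    -> [4]
7    -> [4, 7]
swap -> [7, 4]
dup  -> [7, 4, 4]
mod  -> [7, 0]
drop -> [7]
dup  -> [7, 7]
/    -> [1]
dup  -> [1, 1]
swap -> [1, 1]
over -> [1, 1, 1]
over -> [1, 1, 1, 1]
swap -> [1, 1, 1, 1]
-    -> [1, 1, 0]
swap -> [1, 0, 1]
*    -> [1, 0]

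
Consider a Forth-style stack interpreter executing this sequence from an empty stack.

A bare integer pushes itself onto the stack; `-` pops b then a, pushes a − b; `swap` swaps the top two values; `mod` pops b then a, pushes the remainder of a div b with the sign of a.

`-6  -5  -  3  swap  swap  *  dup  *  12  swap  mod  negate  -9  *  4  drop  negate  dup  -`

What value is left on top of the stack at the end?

0

-6      -6
-5      -6 -5
-       -1
3       -1 3
swap    3 -1
swap    -1 3
*       -3
dup     -3 -3
*       9
12      9 12
swap    12 9
mod     3
negate  -3
-9      -3 -9
*       27
4       27 4
drop    27
negate  -27
dup     -27 -27
-       0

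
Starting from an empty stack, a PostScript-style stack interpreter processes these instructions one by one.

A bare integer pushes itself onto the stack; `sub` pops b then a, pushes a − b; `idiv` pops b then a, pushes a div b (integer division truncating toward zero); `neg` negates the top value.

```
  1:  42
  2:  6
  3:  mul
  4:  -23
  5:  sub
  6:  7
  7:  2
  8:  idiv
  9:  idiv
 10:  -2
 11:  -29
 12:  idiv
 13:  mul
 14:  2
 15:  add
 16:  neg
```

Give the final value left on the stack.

42   : 42
6    : 42 6
mul  : 252
-23  : 252 -23
sub  : 275
7    : 275 7
2    : 275 7 2
idiv : 275 3
idiv : 91
-2   : 91 -2
-29  : 91 -2 -29
idiv : 91 0
mul  : 0
2    : 0 2
add  : 2
neg  : -2

-2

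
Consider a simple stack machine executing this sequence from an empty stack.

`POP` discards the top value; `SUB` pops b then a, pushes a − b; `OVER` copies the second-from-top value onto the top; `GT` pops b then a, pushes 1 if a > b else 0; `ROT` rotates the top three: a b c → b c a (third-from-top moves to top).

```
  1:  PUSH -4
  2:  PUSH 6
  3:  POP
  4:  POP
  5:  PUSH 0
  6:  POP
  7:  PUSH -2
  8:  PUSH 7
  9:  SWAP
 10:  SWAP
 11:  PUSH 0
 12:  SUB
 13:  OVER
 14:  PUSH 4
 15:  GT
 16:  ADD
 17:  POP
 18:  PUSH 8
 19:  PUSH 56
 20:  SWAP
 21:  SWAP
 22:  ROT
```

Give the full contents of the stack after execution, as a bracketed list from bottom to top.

[8, 56, -2]

PUSH -4 → -4
PUSH 6  → -4 6
POP     → -4
POP     → (empty)
PUSH 0  → 0
POP     → (empty)
PUSH -2 → -2
PUSH 7  → -2 7
SWAP    → 7 -2
SWAP    → -2 7
PUSH 0  → -2 7 0
SUB     → -2 7
OVER    → -2 7 -2
PUSH 4  → -2 7 -2 4
GT      → -2 7 0
ADD     → -2 7
POP     → -2
PUSH 8  → -2 8
PUSH 56 → -2 8 56
SWAP    → -2 56 8
SWAP    → -2 8 56
ROT     → 8 56 -2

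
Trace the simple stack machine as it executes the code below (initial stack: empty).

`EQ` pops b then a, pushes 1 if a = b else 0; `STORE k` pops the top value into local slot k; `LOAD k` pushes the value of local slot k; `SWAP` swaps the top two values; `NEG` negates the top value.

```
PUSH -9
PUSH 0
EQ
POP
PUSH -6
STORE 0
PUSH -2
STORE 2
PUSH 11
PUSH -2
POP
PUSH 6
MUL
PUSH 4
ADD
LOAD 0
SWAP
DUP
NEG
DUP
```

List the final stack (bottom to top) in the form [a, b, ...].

PUSH -9 → -9
PUSH 0  → -9 0
EQ      → 0
POP     → (empty)
PUSH -6 → -6
STORE 0 → (empty)
PUSH -2 → -2
STORE 2 → (empty)
PUSH 11 → 11
PUSH -2 → 11 -2
POP     → 11
PUSH 6  → 11 6
MUL     → 66
PUSH 4  → 66 4
ADD     → 70
LOAD 0  → 70 -6
SWAP    → -6 70
DUP     → -6 70 70
NEG     → -6 70 -70
DUP     → -6 70 -70 -70

[-6, 70, -70, -70]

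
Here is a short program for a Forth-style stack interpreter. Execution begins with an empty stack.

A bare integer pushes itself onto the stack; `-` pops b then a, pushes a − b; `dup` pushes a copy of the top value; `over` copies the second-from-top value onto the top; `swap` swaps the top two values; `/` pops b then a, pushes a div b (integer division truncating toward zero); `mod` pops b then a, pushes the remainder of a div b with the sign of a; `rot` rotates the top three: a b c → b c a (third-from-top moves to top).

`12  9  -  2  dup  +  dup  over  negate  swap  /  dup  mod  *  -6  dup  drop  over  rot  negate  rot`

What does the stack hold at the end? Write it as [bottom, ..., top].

[3, 0, 0, -6]

12     : 12
9      : 12 9
-      : 3
2      : 3 2
dup    : 3 2 2
+      : 3 4
dup    : 3 4 4
over   : 3 4 4 4
negate : 3 4 4 -4
swap   : 3 4 -4 4
/      : 3 4 -1
dup    : 3 4 -1 -1
mod    : 3 4 0
*      : 3 0
-6     : 3 0 -6
dup    : 3 0 -6 -6
drop   : 3 0 -6
over   : 3 0 -6 0
rot    : 3 -6 0 0
negate : 3 -6 0 0
rot    : 3 0 0 -6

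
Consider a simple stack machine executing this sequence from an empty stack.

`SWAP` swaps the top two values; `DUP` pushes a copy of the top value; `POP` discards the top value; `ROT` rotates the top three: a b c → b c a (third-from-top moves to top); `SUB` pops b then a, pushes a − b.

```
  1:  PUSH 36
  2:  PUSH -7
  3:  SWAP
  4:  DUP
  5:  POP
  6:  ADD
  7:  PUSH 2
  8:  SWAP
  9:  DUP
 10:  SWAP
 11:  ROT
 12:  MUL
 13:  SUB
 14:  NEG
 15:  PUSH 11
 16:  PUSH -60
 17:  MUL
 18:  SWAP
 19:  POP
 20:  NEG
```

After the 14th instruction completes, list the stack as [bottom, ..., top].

PUSH 36 : [36]
PUSH -7 : [36, -7]
SWAP    : [-7, 36]
DUP     : [-7, 36, 36]
POP     : [-7, 36]
ADD     : [29]
PUSH 2  : [29, 2]
SWAP    : [2, 29]
DUP     : [2, 29, 29]
SWAP    : [2, 29, 29]
ROT     : [29, 29, 2]
MUL     : [29, 58]
SUB     : [-29]
NEG     : [29]

[29]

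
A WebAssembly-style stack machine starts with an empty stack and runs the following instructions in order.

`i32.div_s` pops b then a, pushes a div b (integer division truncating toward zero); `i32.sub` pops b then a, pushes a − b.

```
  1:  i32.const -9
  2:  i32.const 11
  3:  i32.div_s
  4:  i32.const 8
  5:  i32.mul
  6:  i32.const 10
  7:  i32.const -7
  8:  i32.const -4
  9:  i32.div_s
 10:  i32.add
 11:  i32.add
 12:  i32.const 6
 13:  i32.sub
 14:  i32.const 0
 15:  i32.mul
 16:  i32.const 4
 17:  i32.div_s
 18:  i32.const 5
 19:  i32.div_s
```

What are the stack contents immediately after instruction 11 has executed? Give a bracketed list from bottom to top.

[11]

i32.const -9 : -9
i32.const 11 : -9 11
i32.div_s    : 0
i32.const 8  : 0 8
i32.mul      : 0
i32.const 10 : 0 10
i32.const -7 : 0 10 -7
i32.const -4 : 0 10 -7 -4
i32.div_s    : 0 10 1
i32.add      : 0 11
i32.add      : 11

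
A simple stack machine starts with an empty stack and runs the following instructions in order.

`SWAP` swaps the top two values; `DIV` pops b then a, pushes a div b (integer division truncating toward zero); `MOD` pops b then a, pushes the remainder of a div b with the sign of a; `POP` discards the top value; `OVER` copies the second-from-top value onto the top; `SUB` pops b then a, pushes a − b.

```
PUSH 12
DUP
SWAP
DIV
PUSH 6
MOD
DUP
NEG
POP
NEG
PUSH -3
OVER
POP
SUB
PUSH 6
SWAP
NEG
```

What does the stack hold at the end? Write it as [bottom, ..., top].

[6, -2]

PUSH 12 : [12]
DUP     : [12, 12]
SWAP    : [12, 12]
DIV     : [1]
PUSH 6  : [1, 6]
MOD     : [1]
DUP     : [1, 1]
NEG     : [1, -1]
POP     : [1]
NEG     : [-1]
PUSH -3 : [-1, -3]
OVER    : [-1, -3, -1]
POP     : [-1, -3]
SUB     : [2]
PUSH 6  : [2, 6]
SWAP    : [6, 2]
NEG     : [6, -2]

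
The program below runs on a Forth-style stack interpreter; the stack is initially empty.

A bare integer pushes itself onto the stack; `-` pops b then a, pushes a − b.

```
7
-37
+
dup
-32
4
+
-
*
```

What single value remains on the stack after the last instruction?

60

7   : [7]
-37 : [7, -37]
+   : [-30]
dup : [-30, -30]
-32 : [-30, -30, -32]
4   : [-30, -30, -32, 4]
+   : [-30, -30, -28]
-   : [-30, -2]
*   : [60]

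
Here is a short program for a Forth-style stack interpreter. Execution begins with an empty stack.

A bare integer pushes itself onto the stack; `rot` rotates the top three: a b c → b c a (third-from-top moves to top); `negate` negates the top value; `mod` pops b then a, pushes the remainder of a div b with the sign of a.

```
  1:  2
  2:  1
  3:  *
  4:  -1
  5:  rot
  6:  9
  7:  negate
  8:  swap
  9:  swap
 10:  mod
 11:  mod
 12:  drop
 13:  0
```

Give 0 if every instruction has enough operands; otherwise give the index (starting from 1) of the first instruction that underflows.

5

2  → 2
1  → 2 1
*  → 2
-1 → 2 -1
rot  — needs 3 operands, stack has 2 → underflow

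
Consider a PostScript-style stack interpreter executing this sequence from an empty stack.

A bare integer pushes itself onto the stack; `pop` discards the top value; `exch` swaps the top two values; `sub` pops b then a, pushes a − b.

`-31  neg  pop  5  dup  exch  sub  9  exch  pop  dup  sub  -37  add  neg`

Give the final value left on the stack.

-31  : [-31]
neg  : [31]
pop  : []
5    : [5]
dup  : [5, 5]
exch : [5, 5]
sub  : [0]
9    : [0, 9]
exch : [9, 0]
pop  : [9]
dup  : [9, 9]
sub  : [0]
-37  : [0, -37]
add  : [-37]
neg  : [37]

37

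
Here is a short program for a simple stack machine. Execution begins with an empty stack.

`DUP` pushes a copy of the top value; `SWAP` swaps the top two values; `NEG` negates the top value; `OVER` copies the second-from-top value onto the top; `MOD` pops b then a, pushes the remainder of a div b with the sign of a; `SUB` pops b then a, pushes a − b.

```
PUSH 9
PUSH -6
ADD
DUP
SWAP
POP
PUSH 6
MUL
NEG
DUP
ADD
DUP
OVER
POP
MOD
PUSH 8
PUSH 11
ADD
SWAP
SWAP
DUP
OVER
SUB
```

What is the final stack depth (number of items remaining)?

PUSH 9  → [9]
PUSH -6 → [9, -6]
ADD     → [3]
DUP     → [3, 3]
SWAP    → [3, 3]
POP     → [3]
PUSH 6  → [3, 6]
MUL     → [18]
NEG     → [-18]
DUP     → [-18, -18]
ADD     → [-36]
DUP     → [-36, -36]
OVER    → [-36, -36, -36]
POP     → [-36, -36]
MOD     → [0]
PUSH 8  → [0, 8]
PUSH 11 → [0, 8, 11]
ADD     → [0, 19]
SWAP    → [19, 0]
SWAP    → [0, 19]
DUP     → [0, 19, 19]
OVER    → [0, 19, 19, 19]
SUB     → [0, 19, 0]

3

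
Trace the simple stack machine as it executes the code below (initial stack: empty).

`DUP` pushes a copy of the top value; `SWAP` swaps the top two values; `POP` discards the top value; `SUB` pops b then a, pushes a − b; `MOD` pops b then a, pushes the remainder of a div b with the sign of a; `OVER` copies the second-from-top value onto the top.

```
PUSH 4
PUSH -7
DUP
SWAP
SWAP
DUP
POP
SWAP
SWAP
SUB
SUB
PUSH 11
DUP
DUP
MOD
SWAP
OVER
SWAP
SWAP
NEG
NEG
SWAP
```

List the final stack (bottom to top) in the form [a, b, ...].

[4, 0, 0, 11]

PUSH 4  : 4
PUSH -7 : 4 -7
DUP     : 4 -7 -7
SWAP    : 4 -7 -7
SWAP    : 4 -7 -7
DUP     : 4 -7 -7 -7
POP     : 4 -7 -7
SWAP    : 4 -7 -7
SWAP    : 4 -7 -7
SUB     : 4 0
SUB     : 4
PUSH 11 : 4 11
DUP     : 4 11 11
DUP     : 4 11 11 11
MOD     : 4 11 0
SWAP    : 4 0 11
OVER    : 4 0 11 0
SWAP    : 4 0 0 11
SWAP    : 4 0 11 0
NEG     : 4 0 11 0
NEG     : 4 0 11 0
SWAP    : 4 0 0 11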